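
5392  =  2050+3342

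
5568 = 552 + 5016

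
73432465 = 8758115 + 64674350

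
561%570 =561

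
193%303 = 193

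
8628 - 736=7892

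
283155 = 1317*215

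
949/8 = 949/8=118.62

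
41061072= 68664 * 598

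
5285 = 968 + 4317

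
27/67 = 27/67 = 0.40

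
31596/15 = 2106 + 2/5 = 2106.40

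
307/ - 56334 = -1+56027/56334= -  0.01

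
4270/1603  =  2  +  152/229 = 2.66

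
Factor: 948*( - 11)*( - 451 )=2^2*3^1*11^2*41^1*79^1 = 4703028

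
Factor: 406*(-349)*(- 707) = 2^1*7^2*29^1*101^1*349^1 = 100177658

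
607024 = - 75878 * ( - 8) 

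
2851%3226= 2851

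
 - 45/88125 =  - 3/5875=- 0.00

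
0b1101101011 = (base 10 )875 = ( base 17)308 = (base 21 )1ke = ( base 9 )1172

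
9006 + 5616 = 14622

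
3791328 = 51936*73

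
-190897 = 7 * (-27271)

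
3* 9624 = 28872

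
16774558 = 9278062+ 7496496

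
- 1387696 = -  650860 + -736836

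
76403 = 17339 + 59064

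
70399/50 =70399/50 = 1407.98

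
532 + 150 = 682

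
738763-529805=208958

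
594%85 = 84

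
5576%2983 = 2593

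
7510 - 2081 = 5429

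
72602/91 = 797 +75/91 = 797.82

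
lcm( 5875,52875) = 52875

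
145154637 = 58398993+86755644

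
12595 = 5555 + 7040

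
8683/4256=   457/224 =2.04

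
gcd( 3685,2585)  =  55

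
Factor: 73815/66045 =19/17= 17^( - 1) * 19^1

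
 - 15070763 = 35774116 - 50844879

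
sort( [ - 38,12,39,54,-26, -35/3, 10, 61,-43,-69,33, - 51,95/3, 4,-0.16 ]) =[ - 69 ,-51, - 43, - 38,-26, - 35/3,-0.16, 4, 10, 12 , 95/3,  33, 39, 54, 61]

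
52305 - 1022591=-970286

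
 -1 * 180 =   -  180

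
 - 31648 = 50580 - 82228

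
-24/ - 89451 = 8/29817 = 0.00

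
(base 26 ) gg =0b110110000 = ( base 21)kc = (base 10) 432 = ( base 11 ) 363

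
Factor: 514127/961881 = 3^( - 1) * 320627^(  -  1) * 514127^1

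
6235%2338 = 1559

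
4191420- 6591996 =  - 2400576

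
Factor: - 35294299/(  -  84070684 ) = 2^( - 2)*541^1*65239^1*21017671^(  -  1)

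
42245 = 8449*5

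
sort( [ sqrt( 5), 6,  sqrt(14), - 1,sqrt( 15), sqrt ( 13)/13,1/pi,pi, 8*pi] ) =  [ - 1,sqrt(13 ) /13, 1/pi, sqrt(5),pi,sqrt(14),sqrt( 15),6, 8 * pi] 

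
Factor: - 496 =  - 2^4*31^1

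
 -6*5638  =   - 33828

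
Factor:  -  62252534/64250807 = - 2^1 * 47^1 * 4561^ ( - 1 )*14087^( - 1 )*662261^1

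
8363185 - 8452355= - 89170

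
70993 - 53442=17551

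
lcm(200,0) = 0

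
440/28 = 110/7 = 15.71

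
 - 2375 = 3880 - 6255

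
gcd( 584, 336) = 8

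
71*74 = 5254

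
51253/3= 17084 + 1/3 = 17084.33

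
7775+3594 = 11369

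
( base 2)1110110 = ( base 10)118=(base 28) 46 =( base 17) 6G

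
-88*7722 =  - 679536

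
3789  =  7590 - 3801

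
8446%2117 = 2095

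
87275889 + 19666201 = 106942090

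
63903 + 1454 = 65357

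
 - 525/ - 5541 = 175/1847 = 0.09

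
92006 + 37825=129831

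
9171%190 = 51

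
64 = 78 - 14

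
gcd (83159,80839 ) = 1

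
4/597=4/597= 0.01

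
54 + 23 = 77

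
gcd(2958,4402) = 2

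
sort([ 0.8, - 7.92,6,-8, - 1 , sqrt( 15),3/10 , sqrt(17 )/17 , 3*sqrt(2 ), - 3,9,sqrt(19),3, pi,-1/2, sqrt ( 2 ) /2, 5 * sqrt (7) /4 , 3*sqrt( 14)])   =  [-8, - 7.92,-3, - 1, - 1/2,  sqrt( 17) /17,3/10, sqrt ( 2) /2,0.8,3,  pi,5 *sqrt( 7)/4,sqrt(15),3*sqrt(2), sqrt(19 ), 6, 9,3*sqrt( 14 )]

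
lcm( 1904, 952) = 1904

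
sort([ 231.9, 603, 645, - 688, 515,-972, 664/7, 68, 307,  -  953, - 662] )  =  [-972, - 953,  -  688, - 662, 68,664/7,231.9, 307,  515, 603,645] 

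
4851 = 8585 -3734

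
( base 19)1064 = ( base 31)782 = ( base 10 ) 6977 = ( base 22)e93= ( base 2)1101101000001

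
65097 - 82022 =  - 16925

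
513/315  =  1 + 22/35 =1.63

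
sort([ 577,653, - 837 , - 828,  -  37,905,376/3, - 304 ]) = [- 837 ,- 828,  -  304,-37,376/3, 577,653,905]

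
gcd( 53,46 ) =1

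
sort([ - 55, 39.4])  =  [-55, 39.4]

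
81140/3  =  81140/3 = 27046.67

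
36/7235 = 36/7235 = 0.00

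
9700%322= 40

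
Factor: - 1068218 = -2^1*19^1*28111^1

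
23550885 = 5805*4057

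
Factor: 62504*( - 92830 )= - 5802246320 = - 2^4 * 5^1 * 13^1*601^1 * 9283^1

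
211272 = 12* 17606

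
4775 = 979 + 3796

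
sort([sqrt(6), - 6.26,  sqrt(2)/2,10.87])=[-6.26,sqrt(2)/2,sqrt( 6),10.87] 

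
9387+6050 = 15437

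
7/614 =7/614 = 0.01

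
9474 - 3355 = 6119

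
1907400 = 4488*425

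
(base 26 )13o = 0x30a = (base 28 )rm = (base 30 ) PS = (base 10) 778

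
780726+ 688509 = 1469235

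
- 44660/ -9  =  4962+ 2/9 = 4962.22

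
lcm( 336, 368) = 7728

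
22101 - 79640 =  - 57539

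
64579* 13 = 839527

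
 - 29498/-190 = 14749/95=155.25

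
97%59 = 38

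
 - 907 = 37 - 944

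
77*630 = 48510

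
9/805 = 9/805=0.01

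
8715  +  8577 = 17292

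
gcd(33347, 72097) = 1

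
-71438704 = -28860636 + -42578068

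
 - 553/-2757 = 553/2757 = 0.20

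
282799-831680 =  - 548881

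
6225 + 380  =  6605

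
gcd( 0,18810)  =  18810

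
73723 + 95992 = 169715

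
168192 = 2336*72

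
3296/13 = 253+7/13 =253.54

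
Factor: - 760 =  - 2^3  *5^1*19^1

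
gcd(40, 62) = 2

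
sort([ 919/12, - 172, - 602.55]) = [ - 602.55, - 172, 919/12]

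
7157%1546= 973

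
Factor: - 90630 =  - 2^1*3^2*5^1*19^1*53^1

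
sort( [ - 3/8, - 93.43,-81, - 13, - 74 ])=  [ - 93.43,-81 ,-74  , - 13,-3/8]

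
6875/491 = 14 + 1/491  =  14.00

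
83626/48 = 41813/24 = 1742.21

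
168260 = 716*235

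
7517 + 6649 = 14166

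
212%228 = 212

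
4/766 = 2/383  =  0.01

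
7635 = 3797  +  3838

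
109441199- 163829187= - 54387988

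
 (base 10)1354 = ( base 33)181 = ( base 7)3643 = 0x54a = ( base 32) 1AA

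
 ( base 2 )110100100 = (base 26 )G4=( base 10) 420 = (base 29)EE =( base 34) CC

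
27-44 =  -17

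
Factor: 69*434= 29946 = 2^1 * 3^1*7^1*23^1*31^1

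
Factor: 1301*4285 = 5^1*857^1*1301^1=5574785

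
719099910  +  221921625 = 941021535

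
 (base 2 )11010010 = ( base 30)70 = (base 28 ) 7E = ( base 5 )1320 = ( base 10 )210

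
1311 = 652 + 659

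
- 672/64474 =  - 1 + 31901/32237 = - 0.01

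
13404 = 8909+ 4495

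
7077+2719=9796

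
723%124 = 103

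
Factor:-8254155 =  - 3^1*5^1*7^1*13^1*6047^1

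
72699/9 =8077+2/3 = 8077.67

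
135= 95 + 40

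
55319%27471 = 377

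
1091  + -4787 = -3696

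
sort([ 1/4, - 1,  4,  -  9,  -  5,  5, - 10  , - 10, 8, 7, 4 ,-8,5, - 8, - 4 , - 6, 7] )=[ - 10, - 10,  -  9, - 8,  -  8 , - 6, - 5,-4 ,  -  1, 1/4,4, 4,5, 5, 7, 7, 8]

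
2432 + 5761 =8193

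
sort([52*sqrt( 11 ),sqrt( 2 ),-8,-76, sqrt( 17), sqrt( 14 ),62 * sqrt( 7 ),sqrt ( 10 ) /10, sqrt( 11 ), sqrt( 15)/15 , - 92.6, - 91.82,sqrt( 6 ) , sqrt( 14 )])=[-92.6, - 91.82,  -  76,  -  8,sqrt( 15 )/15, sqrt( 10) /10, sqrt( 2 ), sqrt(6), sqrt( 11), sqrt ( 14),  sqrt( 14),sqrt(17 ), 62*sqrt(7), 52*sqrt( 11)]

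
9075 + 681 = 9756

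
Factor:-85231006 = -2^1*7^1*6087929^1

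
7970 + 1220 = 9190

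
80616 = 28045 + 52571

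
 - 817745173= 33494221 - 851239394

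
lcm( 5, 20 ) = 20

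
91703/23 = 91703/23 = 3987.09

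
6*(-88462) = - 530772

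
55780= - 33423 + 89203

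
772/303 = 772/303 = 2.55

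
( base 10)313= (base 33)9G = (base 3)102121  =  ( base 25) CD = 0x139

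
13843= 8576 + 5267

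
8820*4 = 35280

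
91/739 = 91/739 = 0.12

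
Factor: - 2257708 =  - 2^2*29^1*19463^1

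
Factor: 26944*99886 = 2^7 * 421^1*49943^1 = 2691328384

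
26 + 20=46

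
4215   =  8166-3951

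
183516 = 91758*2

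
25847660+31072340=56920000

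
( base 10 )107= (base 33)38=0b1101011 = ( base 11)98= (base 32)3B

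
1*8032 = 8032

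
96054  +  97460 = 193514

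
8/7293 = 8/7293 = 0.00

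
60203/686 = 87  +  521/686 = 87.76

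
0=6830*0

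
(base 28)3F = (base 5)344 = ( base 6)243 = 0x63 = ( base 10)99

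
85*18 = 1530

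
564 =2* 282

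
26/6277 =26/6277 = 0.00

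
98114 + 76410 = 174524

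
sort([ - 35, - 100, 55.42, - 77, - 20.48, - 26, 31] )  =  [ - 100,-77,-35, - 26, - 20.48 , 31, 55.42]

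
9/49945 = 9/49945 =0.00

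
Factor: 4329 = 3^2*13^1*37^1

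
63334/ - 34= - 1863 + 4/17=-1862.76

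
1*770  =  770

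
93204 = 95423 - 2219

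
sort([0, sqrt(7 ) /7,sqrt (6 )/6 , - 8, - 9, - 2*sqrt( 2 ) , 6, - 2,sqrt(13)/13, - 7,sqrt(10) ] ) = [-9 ,-8, - 7, - 2*sqrt( 2) , - 2,0,sqrt( 13) /13,sqrt( 7)/7,sqrt(6 ) /6,sqrt( 10),6] 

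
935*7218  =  6748830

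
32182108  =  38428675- 6246567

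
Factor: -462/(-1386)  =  1/3=3^( - 1)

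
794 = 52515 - 51721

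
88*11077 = 974776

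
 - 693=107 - 800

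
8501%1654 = 231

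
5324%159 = 77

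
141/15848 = 141/15848=0.01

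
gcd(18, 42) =6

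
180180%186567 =180180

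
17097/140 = 122 + 17/140 =122.12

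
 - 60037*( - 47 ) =2821739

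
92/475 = 92/475=0.19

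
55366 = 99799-44433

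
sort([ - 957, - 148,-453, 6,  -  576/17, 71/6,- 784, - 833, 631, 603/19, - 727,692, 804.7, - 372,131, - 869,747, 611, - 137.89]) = [ - 957, - 869,- 833, - 784, -727, - 453, - 372, - 148, - 137.89 , - 576/17,6 , 71/6, 603/19, 131, 611, 631, 692, 747, 804.7 ] 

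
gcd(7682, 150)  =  2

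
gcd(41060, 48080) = 20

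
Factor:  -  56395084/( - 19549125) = 2^2*3^( - 2)*5^ ( - 3)*17377^(- 1 )*14098771^1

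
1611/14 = 1611/14 = 115.07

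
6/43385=6/43385  =  0.00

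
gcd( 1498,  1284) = 214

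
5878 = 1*5878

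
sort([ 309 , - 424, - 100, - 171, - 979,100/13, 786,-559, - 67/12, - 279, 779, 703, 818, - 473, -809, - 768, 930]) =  [ - 979, - 809, - 768, - 559, - 473,-424, - 279, - 171 , - 100, - 67/12 , 100/13,309, 703, 779, 786, 818, 930]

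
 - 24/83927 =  - 24/83927 = - 0.00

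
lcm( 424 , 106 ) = 424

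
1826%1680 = 146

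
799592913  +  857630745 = 1657223658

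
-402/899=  - 1+497/899 = - 0.45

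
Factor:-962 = - 2^1*13^1*37^1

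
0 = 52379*0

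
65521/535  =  122 + 251/535=122.47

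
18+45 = 63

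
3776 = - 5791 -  - 9567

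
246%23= 16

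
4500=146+4354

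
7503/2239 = 3 + 786/2239 = 3.35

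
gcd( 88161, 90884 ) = 1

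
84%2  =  0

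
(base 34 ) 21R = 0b100101000101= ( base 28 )30L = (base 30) 2j3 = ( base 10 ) 2373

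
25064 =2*12532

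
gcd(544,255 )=17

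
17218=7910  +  9308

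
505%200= 105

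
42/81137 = 6/11591 = 0.00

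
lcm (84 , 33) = 924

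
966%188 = 26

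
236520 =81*2920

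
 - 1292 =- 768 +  - 524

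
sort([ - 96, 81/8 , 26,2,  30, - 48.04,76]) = [ - 96, - 48.04,  2,81/8,  26, 30, 76 ]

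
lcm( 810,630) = 5670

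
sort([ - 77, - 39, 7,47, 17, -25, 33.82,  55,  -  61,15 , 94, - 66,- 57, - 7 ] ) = [ - 77, - 66, - 61,-57, - 39, - 25, - 7,7,15, 17, 33.82,47, 55, 94 ] 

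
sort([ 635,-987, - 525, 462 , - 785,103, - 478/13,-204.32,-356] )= [ - 987, - 785 ,-525, -356,-204.32,-478/13, 103,462,635 ]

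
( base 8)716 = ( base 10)462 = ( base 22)l0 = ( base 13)297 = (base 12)326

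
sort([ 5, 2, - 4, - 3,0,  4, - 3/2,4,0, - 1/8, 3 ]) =[-4, - 3 , - 3/2, - 1/8,0, 0,  2 , 3, 4,4  ,  5]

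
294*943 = 277242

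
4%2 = 0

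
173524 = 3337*52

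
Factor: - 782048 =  - 2^5 * 24439^1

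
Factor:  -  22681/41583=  - 3^(-1 )*37^1*83^( - 1)*167^( - 1)*613^1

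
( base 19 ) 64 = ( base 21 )5d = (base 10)118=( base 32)3M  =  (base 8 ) 166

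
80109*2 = 160218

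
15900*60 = 954000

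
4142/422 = 2071/211  =  9.82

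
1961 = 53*37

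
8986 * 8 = 71888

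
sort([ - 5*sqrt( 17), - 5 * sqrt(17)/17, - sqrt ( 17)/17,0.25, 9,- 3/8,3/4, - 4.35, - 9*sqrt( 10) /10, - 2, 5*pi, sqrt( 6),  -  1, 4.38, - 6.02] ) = [ - 5*sqrt(17 ), - 6.02, - 4.35, - 9 * sqrt( 10 ) /10, - 2, - 5 * sqrt( 17 ) /17, - 1, - 3/8,  -  sqrt(17 )/17,0.25,3/4, sqrt( 6 ), 4.38 , 9,  5*pi]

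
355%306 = 49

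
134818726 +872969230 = 1007787956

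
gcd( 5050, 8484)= 202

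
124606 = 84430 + 40176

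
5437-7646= - 2209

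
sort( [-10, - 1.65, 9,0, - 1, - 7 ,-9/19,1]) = [-10, - 7,-1.65, -1, - 9/19, 0,1, 9 ] 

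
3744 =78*48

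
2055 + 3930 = 5985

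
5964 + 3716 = 9680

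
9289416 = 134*69324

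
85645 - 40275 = 45370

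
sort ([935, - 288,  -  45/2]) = [ -288, - 45/2, 935]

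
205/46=4 + 21/46= 4.46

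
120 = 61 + 59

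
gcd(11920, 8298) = 2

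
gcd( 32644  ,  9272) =4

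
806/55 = 806/55 = 14.65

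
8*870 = 6960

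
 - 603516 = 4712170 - 5315686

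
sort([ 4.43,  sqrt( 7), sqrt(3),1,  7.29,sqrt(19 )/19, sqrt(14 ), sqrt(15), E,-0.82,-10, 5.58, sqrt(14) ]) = [  -  10, - 0.82,  sqrt (19) /19, 1, sqrt( 3),sqrt (7 ),E, sqrt( 14 ),sqrt( 14),sqrt(15),4.43,5.58, 7.29]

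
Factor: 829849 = 829849^1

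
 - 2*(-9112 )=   18224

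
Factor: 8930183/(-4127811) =  -  3^( - 1)*1375937^ ( - 1)*8930183^1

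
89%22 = 1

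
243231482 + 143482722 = 386714204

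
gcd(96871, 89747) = 1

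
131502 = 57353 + 74149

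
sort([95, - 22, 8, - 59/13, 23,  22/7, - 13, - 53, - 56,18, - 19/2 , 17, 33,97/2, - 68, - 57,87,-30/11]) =[ - 68, - 57, - 56,  -  53 , - 22, - 13, - 19/2, - 59/13, - 30/11, 22/7, 8,17, 18, 23, 33,97/2,87 , 95]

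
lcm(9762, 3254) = 9762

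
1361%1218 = 143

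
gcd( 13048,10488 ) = 8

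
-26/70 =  - 1  +  22/35 = - 0.37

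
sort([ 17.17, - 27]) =[ - 27,17.17 ] 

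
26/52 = 1/2 = 0.50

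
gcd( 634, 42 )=2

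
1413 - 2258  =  -845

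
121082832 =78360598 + 42722234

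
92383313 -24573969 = 67809344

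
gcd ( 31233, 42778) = 1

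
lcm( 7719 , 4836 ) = 401388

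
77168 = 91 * 848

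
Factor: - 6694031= -1571^1*4261^1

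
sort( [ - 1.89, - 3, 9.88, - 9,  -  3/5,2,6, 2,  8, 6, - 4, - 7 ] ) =[ - 9, - 7 , - 4, - 3 , - 1.89 , - 3/5,  2,2,  6 , 6,8 , 9.88]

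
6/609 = 2/203=0.01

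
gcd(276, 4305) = 3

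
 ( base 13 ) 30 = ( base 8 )47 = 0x27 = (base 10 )39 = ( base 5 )124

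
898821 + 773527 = 1672348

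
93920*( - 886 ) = - 83213120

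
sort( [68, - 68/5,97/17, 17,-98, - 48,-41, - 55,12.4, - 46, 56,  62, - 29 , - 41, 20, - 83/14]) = [-98,-55, - 48,-46, - 41, -41, - 29, - 68/5,  -  83/14,97/17, 12.4, 17, 20,56,62, 68]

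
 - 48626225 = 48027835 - 96654060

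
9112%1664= 792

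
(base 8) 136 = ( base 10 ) 94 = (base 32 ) 2u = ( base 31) 31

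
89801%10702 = 4185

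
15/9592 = 15/9592 =0.00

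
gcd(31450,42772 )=1258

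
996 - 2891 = - 1895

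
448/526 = 224/263 = 0.85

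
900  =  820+80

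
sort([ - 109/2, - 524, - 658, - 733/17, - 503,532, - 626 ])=[ - 658, -626, - 524 , - 503, - 109/2 , - 733/17, 532 ]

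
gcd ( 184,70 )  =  2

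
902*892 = 804584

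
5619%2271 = 1077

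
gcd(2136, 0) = 2136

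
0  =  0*502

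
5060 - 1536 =3524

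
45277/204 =45277/204 = 221.95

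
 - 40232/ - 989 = 40232/989 = 40.68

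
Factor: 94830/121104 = 2^ ( - 3)*3^(-1)*5^1*29^( - 1)*109^1 = 545/696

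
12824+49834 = 62658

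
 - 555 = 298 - 853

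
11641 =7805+3836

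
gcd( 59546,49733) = 1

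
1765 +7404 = 9169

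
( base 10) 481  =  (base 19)166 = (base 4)13201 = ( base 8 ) 741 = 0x1E1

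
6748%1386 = 1204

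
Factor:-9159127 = -131^1*139^1 * 503^1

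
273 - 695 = -422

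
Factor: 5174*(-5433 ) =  - 2^1*3^1*13^1 * 199^1*1811^1 = -  28110342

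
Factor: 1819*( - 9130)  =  - 2^1* 5^1* 11^1*17^1* 83^1*107^1 = - 16607470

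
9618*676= 6501768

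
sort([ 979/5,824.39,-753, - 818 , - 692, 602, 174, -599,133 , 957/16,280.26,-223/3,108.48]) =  [-818, - 753,-692,-599,-223/3, 957/16 , 108.48, 133, 174, 979/5, 280.26,602, 824.39]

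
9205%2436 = 1897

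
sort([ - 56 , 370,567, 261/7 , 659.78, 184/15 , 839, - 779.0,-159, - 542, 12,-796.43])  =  [-796.43 ,  -  779.0, - 542,-159 , - 56, 12,  184/15, 261/7,370 , 567,659.78, 839]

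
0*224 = 0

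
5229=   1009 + 4220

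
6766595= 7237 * 935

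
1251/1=1251 = 1251.00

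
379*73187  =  27737873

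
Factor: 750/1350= 5/9 = 3^( - 2)*5^1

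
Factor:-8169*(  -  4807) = 39268383 = 3^1 * 7^1*11^1 * 19^1*23^1  *  389^1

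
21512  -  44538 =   -  23026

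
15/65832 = 5/21944 = 0.00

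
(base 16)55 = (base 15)5A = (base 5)320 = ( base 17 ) 50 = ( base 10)85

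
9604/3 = 9604/3  =  3201.33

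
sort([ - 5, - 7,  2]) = [-7, - 5, 2]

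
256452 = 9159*28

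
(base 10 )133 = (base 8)205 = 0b10000101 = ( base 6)341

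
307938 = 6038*51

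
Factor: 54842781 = 3^1 * 7^1 *619^1 * 4219^1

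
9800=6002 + 3798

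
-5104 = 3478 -8582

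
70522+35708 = 106230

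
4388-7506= - 3118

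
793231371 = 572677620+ 220553751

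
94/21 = 4  +  10/21 = 4.48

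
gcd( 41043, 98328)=3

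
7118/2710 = 3559/1355 = 2.63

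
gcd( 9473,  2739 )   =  1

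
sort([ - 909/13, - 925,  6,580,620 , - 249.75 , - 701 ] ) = [  -  925, - 701,-249.75, - 909/13,6, 580,620] 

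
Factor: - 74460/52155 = - 2^2*3^ (  -  1) * 17^1*19^( - 1) * 61^( - 1)*73^1 = - 4964/3477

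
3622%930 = 832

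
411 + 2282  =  2693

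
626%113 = 61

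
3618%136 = 82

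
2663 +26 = 2689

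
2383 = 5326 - 2943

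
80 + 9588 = 9668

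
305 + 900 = 1205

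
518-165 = 353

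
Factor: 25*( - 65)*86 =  - 139750  =  -2^1*5^3*13^1*43^1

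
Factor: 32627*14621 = 7^1*59^1 *79^1*14621^1= 477039367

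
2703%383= 22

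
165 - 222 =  - 57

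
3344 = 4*836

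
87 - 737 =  - 650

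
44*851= 37444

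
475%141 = 52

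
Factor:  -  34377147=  -3^2*7^1*41^1 * 13309^1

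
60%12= 0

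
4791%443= 361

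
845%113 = 54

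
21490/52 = 10745/26 =413.27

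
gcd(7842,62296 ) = 2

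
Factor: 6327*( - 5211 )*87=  - 3^6*19^1 * 29^1*37^1*193^1=   - 2868389739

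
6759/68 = 6759/68  =  99.40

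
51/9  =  17/3 = 5.67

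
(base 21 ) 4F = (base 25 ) 3O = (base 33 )30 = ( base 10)99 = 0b1100011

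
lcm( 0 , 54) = 0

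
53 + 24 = 77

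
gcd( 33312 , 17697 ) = 1041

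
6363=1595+4768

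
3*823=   2469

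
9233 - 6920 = 2313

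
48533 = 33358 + 15175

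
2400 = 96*25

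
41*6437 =263917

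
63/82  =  63/82 = 0.77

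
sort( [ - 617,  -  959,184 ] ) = [ - 959,-617, 184] 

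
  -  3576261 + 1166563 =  - 2409698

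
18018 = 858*21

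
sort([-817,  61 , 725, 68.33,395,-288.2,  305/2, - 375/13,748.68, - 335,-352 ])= [ - 817, - 352, - 335, - 288.2,-375/13 , 61,  68.33,305/2, 395, 725, 748.68 ]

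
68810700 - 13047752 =55762948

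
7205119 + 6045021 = 13250140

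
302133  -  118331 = 183802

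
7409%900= 209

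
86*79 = 6794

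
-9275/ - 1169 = 1325/167 = 7.93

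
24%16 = 8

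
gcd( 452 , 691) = 1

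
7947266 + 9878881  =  17826147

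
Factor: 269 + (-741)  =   - 472= - 2^3*59^1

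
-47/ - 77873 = 47/77873 =0.00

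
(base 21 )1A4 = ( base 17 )249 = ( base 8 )1217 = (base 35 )IP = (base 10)655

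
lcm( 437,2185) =2185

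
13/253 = 13/253 = 0.05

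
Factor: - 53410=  - 2^1* 5^1* 7^2*109^1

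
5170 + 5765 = 10935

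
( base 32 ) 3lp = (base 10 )3769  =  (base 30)45j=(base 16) eb9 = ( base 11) 2917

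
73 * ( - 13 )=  - 949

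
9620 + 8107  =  17727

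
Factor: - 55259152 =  - 2^4*13^1*29^1 * 9161^1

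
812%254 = 50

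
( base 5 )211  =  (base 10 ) 56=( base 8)70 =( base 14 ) 40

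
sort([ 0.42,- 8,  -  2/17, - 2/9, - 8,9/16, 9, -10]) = [ - 10, - 8, - 8, - 2/9, - 2/17, 0.42 , 9/16 , 9]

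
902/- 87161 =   -  902/87161 = - 0.01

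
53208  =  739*72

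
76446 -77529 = -1083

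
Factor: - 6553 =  - 6553^1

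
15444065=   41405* 373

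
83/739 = 83/739  =  0.11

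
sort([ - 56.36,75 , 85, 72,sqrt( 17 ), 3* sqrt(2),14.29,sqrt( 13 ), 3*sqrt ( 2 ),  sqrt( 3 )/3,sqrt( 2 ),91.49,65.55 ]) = [ - 56.36,sqrt(3 )/3,sqrt( 2),sqrt(13),sqrt( 17), 3 * sqrt( 2 ),3*sqrt(2),14.29,65.55, 72, 75,85,91.49]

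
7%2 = 1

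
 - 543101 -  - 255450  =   - 287651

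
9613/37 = 9613/37 = 259.81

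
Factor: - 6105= - 3^1 * 5^1*11^1 * 37^1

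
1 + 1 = 2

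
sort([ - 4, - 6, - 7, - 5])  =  [ - 7, - 6,-5, - 4 ] 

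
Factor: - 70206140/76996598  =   - 35103070/38498299 = - 2^1*5^1*7^( - 1)*19^1*53^( - 1)*103769^( - 1)*184753^1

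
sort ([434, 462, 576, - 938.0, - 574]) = [ - 938.0, - 574, 434,  462, 576 ] 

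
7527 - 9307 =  - 1780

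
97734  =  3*32578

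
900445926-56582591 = 843863335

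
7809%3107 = 1595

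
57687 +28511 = 86198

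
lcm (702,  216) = 2808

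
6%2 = 0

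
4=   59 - 55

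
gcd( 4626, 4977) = 9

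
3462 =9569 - 6107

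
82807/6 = 13801 + 1/6 = 13801.17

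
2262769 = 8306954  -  6044185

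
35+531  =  566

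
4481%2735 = 1746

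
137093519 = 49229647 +87863872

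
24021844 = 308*77993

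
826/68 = 12  +  5/34 = 12.15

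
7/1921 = 7/1921 = 0.00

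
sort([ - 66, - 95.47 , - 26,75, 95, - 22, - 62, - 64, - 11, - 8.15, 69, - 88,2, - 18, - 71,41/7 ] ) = [ - 95.47, - 88, - 71, - 66, - 64, - 62, - 26, - 22, - 18, - 11, - 8.15,2 , 41/7,69, 75,  95] 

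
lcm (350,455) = 4550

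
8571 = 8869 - 298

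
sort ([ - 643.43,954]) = [ -643.43,954]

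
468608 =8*58576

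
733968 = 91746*8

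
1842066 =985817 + 856249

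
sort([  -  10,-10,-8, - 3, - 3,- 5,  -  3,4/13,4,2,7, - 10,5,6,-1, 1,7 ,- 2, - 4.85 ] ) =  [-10, - 10,  -  10,  -  8, - 5,-4.85, - 3,- 3, - 3,-2,-1,4/13, 1,2,4,5,6,7,7 ] 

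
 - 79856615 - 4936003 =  - 84792618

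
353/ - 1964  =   - 353/1964 = - 0.18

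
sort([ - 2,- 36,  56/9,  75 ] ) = [-36, - 2 , 56/9,75 ]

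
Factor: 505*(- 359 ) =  - 181295 = -5^1*101^1 *359^1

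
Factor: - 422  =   - 2^1*211^1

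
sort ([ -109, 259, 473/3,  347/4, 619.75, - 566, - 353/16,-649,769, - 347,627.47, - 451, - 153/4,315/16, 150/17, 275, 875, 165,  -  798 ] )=[  -  798 ,  -  649, - 566, - 451,-347 , - 109, -153/4, - 353/16,  150/17, 315/16,  347/4 , 473/3, 165, 259,275,619.75, 627.47,769,  875] 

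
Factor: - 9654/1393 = - 2^1*3^1*7^ (- 1)*199^(  -  1)*1609^1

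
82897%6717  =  2293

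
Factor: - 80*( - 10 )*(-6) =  - 4800 = - 2^6*3^1*5^2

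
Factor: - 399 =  - 3^1*7^1*19^1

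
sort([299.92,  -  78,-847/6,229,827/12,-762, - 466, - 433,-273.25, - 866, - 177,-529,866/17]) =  [  -  866,  -  762 ,-529, - 466, - 433, - 273.25,  -  177, - 847/6,  -  78, 866/17,827/12,229,  299.92]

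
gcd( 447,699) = 3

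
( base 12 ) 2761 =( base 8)10671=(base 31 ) 4mb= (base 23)8d6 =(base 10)4537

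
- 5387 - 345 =-5732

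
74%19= 17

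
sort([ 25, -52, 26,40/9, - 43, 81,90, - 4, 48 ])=[-52, - 43,- 4,40/9, 25, 26, 48 , 81,90] 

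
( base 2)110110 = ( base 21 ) 2c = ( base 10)54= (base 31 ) 1n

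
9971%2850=1421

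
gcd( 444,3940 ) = 4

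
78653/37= 2125 + 28/37 = 2125.76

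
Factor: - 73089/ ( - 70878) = 24363/23626 = 2^( - 1 ) * 3^2*2707^1*11813^( - 1) 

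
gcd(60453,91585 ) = 1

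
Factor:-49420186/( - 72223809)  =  2^1*3^( - 1)*7^(-1 ) * 151^1*163643^1*3439229^ (-1)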